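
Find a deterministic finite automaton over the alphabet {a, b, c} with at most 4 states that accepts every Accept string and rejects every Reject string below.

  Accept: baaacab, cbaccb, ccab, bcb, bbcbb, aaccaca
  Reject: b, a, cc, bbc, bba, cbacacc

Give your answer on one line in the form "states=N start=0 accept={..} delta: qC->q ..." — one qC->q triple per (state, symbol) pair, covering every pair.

states=3 start=0 accept={2} delta: 0a->0 0b->0 0c->1 1a->2 1b->2 1c->1 2a->0 2b->2 2c->1

Fold the examples into a partial DFA from state 0: repeatedly fix the first undefined (state, symbol) met by the shortest-then-alphabetical prefix, trying targets in increasing order and rejecting any under which an Accept and a Reject string meet in one state with the same remainder; add a state when all current targets are rejected. Accepting states are where Accept strings end.
a: 0a undefined. 0a->0: ok.
b: 0b undefined. 0b->0: ok.
c: 0c undefined. 0c->0: no, baaacab/b meet in 0. Open state 1: 0c->1.
cb: 1b undefined. 1b->0: no, bcb/b meet in 0. 1b->1: no, bcb/bbc meet in 1. Open state 2: 1b->2.
cc: 1c undefined. 1c->0: no, ccab/b meet in 0. 1c->1: ok.
cba: 2a undefined. 2a->0: ok.
cca: 1a undefined. 1a->0: no, baaacab/b meet in 0. 1a->1: no, aaccaca/cc meet in 1. 1a->2: ok.
ccab: 2b undefined. 2b->0: no, baaacab/b meet in 0. 2b->1: no, baaacab/cc meet in 1. 2b->2: ok.
aaccac: 2c undefined. 2c->0: no, aaccaca/b meet in 0. 2c->1: ok.
All examples now run through 3 states with every (state, symbol) defined. Accept strings end in {2}, Reject strings end in {0,1}; accept={2}.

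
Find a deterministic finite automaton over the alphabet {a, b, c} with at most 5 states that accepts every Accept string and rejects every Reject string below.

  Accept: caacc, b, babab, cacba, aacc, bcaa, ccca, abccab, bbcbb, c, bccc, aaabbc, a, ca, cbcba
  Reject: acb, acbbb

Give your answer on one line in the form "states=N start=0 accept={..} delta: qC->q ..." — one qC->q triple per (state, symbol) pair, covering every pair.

states=3 start=0 accept={0,1} delta: 0a->0 0b->0 0c->1 1a->0 1b->2 1c->0 2a->0 2b->1 2c->0

Fold the examples into a partial DFA from state 0: repeatedly fix the first undefined (state, symbol) met by the shortest-then-alphabetical prefix, trying targets in increasing order and rejecting any under which an Accept and a Reject string meet in one state with the same remainder; add a state when all current targets are rejected. Accepting states are where Accept strings end.
a: 0a undefined. 0a->0: ok.
b: 0b undefined. 0b->0: ok.
c: 0c undefined. 0c->0: no, caacc/acb meet in 0. Open state 1: 0c->1.
ca: 1a undefined. 1a->0: ok.
cb: 1b undefined. 1b->0: no, b/acb meet in 0. 1b->1: no, bbcbb/acb meet in 1. Open state 2: 1b->2.
cc: 1c undefined. 1c->0: ok.
cbc: 2c undefined. 2c->0: ok.
acbb: 2b undefined. 2b->0: no, caacc/acbbb meet in 0. 2b->1: ok.
cacba: 2a undefined. 2a->0: ok.
All examples now run through 3 states with every (state, symbol) defined. Accept strings end in {0,1}, Reject strings end in {2}; accept={0,1}.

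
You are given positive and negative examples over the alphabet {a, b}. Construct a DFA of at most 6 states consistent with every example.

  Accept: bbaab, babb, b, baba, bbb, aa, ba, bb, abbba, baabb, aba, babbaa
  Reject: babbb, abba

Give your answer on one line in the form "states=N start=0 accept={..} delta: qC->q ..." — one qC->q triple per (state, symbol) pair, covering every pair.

states=6 start=0 accept={0,1,2,4,5} delta: 0a->0 0b->1 1a->2 1b->2 2a->3 2b->4 3a->0 3b->0 4a->0 4b->5 5a->0 5b->3

Fold the examples into a partial DFA from state 0: repeatedly fix the first undefined (state, symbol) met by the shortest-then-alphabetical prefix, trying targets in increasing order and rejecting any under which an Accept and a Reject string meet in one state with the same remainder; add a state when all current targets are rejected. Accepting states are where Accept strings end.
a: 0a undefined. 0a->0: ok.
b: 0b undefined. 0b->0: no, bbaab/babbb meet in 0. Open state 1: 0b->1.
ba: 1a undefined. 1a->0: no, bbb/babbb meet in 1 with "bb" left. 1a->1: no, baba/abba meet in 1 with "ba" left. Open state 2: 1a->2.
bb: 1b undefined. 1b->0: no, aa/abba meet in 0. 1b->1: no, ba/abba meet in 2. 1b->2: ok.
baa: 2a undefined. 2a->0: no, aa/abba meet in 0. 2a->1: no, b/abba meet in 1. 2a->2: no, ba/abba meet in 2. Open state 3: 2a->3.
bab: 2b undefined. 2b->0: no, ba/babbb meet in 2. 2b->1: no, b/babbb meet in 1. 2b->2: no, babb/babbb meet in 2. 2b->3: no, bbb/abba meet in 3. Open state 4: 2b->4.
baab: 3b undefined. 3b->0: ok.
baba: 4a undefined. 4a->0: ok.
babb: 4b undefined. 4b->0: no, b/babbb meet in 1. 4b->1: no, ba/babbb meet in 2. 4b->2: no, bbb/babbb meet in 4. 4b->3: no, babb/abba meet in 3. 4b->4: no, babb/babbb meet in 4. Open state 5: 4b->5.
bbaa: 3a undefined. 3a->0: ok.
babba: 5a undefined. 5a->0: ok.
babbb: 5b undefined. 5b->0: no, baba/babbb meet in 0. 5b->1: no, bbaab/babbb meet in 1. 5b->2: no, ba/babbb meet in 2. 5b->3: ok.
All examples now run through 6 states with every (state, symbol) defined. Accept strings end in {0,1,2,4,5}, Reject strings end in {3}; accept={0,1,2,4,5}.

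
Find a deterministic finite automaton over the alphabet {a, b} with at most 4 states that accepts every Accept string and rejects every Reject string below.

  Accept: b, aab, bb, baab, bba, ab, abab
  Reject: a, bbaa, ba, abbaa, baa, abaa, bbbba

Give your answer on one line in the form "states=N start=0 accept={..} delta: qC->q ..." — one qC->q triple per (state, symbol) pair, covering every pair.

Fold the examples into a partial DFA from state 0: repeatedly fix the first undefined (state, symbol) met by the shortest-then-alphabetical prefix, trying targets in increasing order and rejecting any under which an Accept and a Reject string meet in one state with the same remainder; add a state when all current targets are rejected. Accepting states are where Accept strings end.
a: 0a undefined. 0a->0: ok.
b: 0b undefined. 0b->0: no, b/a meet in 0. Open state 1: 0b->1.
ba: 1a undefined. 1a->0: ok.
bb: 1b undefined. 1b->0: no, bb/a meet in 0. 1b->1: no, bba/a meet in 0. Open state 2: 1b->2.
bba: 2a undefined. 2a->0: no, bba/a meet in 0. 2a->1: ok.
bbb: 2b undefined. 2b->0: ok.
All examples now run through 3 states with every (state, symbol) defined. Accept strings end in {1,2}, Reject strings end in {0}; accept={1,2}.

states=3 start=0 accept={1,2} delta: 0a->0 0b->1 1a->0 1b->2 2a->1 2b->0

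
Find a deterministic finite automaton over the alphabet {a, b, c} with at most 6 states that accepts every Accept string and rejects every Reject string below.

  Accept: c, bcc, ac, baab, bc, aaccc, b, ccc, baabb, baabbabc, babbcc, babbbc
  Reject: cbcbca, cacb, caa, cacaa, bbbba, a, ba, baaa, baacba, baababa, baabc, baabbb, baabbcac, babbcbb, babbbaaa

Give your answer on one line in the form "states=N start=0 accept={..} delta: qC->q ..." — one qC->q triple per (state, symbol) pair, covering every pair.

states=6 start=0 accept={1,3,4} delta: 0a->0 0b->1 0c->1 1a->2 1b->0 1c->1 2a->2 2b->3 2c->1 3a->0 3b->4 3c->0 4a->0 4b->0 4c->5 5a->3 5b->1 5c->1

State merging on the prefix tree: take the shortest (then alphabetical) example prefix whose next move is undefined and point that move at state 0, else 1, else 2, ...; a target is out if some Accept/Reject pair would then sit in one state with the same input left (inseparable). If every existing state is out, open a new one.
a: 0a undefined. 0a->0: ok.
b: 0b undefined. 0b->0: no, c/baabc meet in 0 with "c" left. Open state 1: 0b->1.
c: 0c undefined. 0c->0: no, c/caa meet in 0. 0c->1: ok.
ba: 1a undefined. 1a->0: no, bc/baabc meet in 1 with "c" left. 1a->1: no, c/caa meet in 1. Open state 2: 1a->2.
bb: 1b undefined. 1b->0: ok.
bc: 1c undefined. 1c->0: no, bc/bbbba meet in 0. 1c->1: ok.
baa: 2a undefined. 2a->0: no, c/baabc meet in 1. 2a->1: no, c/caa meet in 1. 2a->2: ok.
bab: 2b undefined. 2b->0: no, c/baabc meet in 1. 2b->1: no, c/baabc meet in 1. 2b->2: no, baab/cbcbca meet in 2. Open state 3: 2b->3.
cac: 2c undefined. 2c->0: no, c/cacb meet in 1. 2c->1: ok.
babb: 3b undefined. 3b->0: no, c/baabbb meet in 1. 3b->1: no, c/baabbcac meet in 1. 3b->2: no, c/baabbcac meet in 1. 3b->3: no, baab/baabbb meet in 3. Open state 4: 3b->4.
baaba: 3a undefined. 3a->0: ok.
baabc: 3c undefined. 3c->0: ok.
babbb: 4b undefined. 4b->0: ok.
babbc: 4c undefined. 4c->0: no, c/baabbcac meet in 1. 4c->1: no, c/baabbcac meet in 1. 4c->2: no, c/baabbcac meet in 1. 4c->3: no, c/baabbcac meet in 1. 4c->4: no, c/babbcbb meet in 1. Open state 5: 4c->5.
baabba: 4a undefined. 4a->0: ok.
babbcb: 5b undefined. 5b->0: no, c/babbcbb meet in 1. 5b->1: ok.
babbcc: 5c undefined. 5c->0: no, babbcc/cacb meet in 0. 5c->1: ok.
baabbca: 5a undefined. 5a->0: no, c/baabbcac meet in 1. 5a->1: no, c/baabbcac meet in 1. 5a->2: no, c/baabbcac meet in 1. 5a->3: ok.
All examples now run through 6 states with every (state, symbol) defined. Accept strings end in {1,3,4}, Reject strings end in {0,2}; accept={1,3,4}.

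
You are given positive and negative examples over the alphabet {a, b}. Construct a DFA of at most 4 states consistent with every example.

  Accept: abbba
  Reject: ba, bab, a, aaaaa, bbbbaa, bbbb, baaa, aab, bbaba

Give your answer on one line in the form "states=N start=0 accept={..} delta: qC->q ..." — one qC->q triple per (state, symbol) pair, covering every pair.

states=4 start=0 accept={2} delta: 0a->0 0b->1 1a->0 1b->2 2a->0 2b->3 3a->2 3b->0

Grow the machine one transition at a time. Run the examples from 0; the earliest place one falls off (shortest prefix, ties alphabetical) gets sent to the lowest-numbered state that keeps every Accept/Reject pair distinguishable — a pair clashes when both reach the same state with identical unread suffix — and to a fresh state only if none does.
a: 0a undefined. 0a->0: ok.
b: 0b undefined. 0b->0: no, abbba/ba meet in 0. Open state 1: 0b->1.
ba: 1a undefined. 1a->0: ok.
bb: 1b undefined. 1b->0: no, abbba/ba meet in 0. 1b->1: no, abbba/ba meet in 0. Open state 2: 1b->2.
bba: 2a undefined. 2a->0: ok.
bbb: 2b undefined. 2b->0: no, abbba/ba meet in 0. 2b->1: no, abbba/ba meet in 0. 2b->2: no, abbba/ba meet in 0. Open state 3: 2b->3.
bbbb: 3b undefined. 3b->0: ok.
abbba: 3a undefined. 3a->0: no, abbba/ba meet in 0. 3a->1: no, abbba/bab meet in 1. 3a->2: ok.
All examples now run through 4 states with every (state, symbol) defined. Accept strings end in {2}, Reject strings end in {0,1}; accept={2}.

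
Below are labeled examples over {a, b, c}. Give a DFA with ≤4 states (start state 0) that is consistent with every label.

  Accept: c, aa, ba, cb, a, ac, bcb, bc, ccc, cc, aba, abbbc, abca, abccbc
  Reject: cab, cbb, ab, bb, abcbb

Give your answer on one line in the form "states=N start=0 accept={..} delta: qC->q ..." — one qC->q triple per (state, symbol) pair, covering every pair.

State merging on the prefix tree: take the shortest (then alphabetical) example prefix whose next move is undefined and point that move at state 0, else 1, else 2, ...; a target is out if some Accept/Reject pair would then sit in one state with the same input left (inseparable). If every existing state is out, open a new one.
a: 0a undefined. 0a->0: ok.
b: 0b undefined. 0b->0: no, aa/ab meet in 0. Open state 1: 0b->1.
c: 0c undefined. 0c->0: no, cb/cab meet in 1. 0c->1: no, c/ab meet in 1. Open state 2: 0c->2.
ba: 1a undefined. 1a->0: ok.
bb: 1b undefined. 1b->0: no, aa/bb meet in 0. 1b->1: ok.
bc: 1c undefined. 1c->0: no, bcb/ab meet in 1. 1c->1: no, bcb/ab meet in 1. 1c->2: ok.
ca: 2a undefined. 2a->0: ok.
cb: 2b undefined. 2b->0: ok.
cc: 2c undefined. 2c->0: ok.
All examples now run through 3 states with every (state, symbol) defined. Accept strings end in {0,2}, Reject strings end in {1}; accept={0,2}.

states=3 start=0 accept={0,2} delta: 0a->0 0b->1 0c->2 1a->0 1b->1 1c->2 2a->0 2b->0 2c->0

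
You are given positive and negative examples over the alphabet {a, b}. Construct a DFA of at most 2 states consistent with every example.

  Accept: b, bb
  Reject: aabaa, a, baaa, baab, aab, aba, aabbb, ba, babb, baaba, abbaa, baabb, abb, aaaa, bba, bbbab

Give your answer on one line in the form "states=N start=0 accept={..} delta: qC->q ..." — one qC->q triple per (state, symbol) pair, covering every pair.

states=2 start=0 accept={0} delta: 0a->1 0b->0 1a->1 1b->1

Fold the examples into a partial DFA from state 0: repeatedly fix the first undefined (state, symbol) met by the shortest-then-alphabetical prefix, trying targets in increasing order and rejecting any under which an Accept and a Reject string meet in one state with the same remainder; add a state when all current targets are rejected. Accepting states are where Accept strings end.
a: 0a undefined. 0a->0: no, b/aab meet in 0 with "b" left. Open state 1: 0a->1.
b: 0b undefined. 0b->0: ok.
aa: 1a undefined. 1a->0: no, b/aabaa meet in 0. 1a->1: ok.
ab: 1b undefined. 1b->0: no, b/baab meet in 0. 1b->1: ok.
All examples now run through 2 states with every (state, symbol) defined. Accept strings end in {0}, Reject strings end in {1}; accept={0}.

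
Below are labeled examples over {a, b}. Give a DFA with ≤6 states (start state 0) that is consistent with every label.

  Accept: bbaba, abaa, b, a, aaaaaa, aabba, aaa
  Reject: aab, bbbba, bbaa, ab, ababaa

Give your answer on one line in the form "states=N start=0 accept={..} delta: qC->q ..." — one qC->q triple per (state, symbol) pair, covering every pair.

Grow the machine one transition at a time. Run the examples from 0; the earliest place one falls off (shortest prefix, ties alphabetical) gets sent to the lowest-numbered state that keeps every Accept/Reject pair distinguishable — a pair clashes when both reach the same state with identical unread suffix — and to a fresh state only if none does.
a: 0a undefined. 0a->0: no, b/aab meet in 0 with "b" left. Open state 1: 0a->1.
b: 0b undefined. 0b->0: no, a/bbbba meet in 1. 0b->1: no, abaa/bbaa meet in 1 with "baa" left. Open state 2: 0b->2.
aa: 1a undefined. 1a->0: no, b/aab meet in 2. 1a->1: ok.
ab: 1b undefined. 1b->0: no, abaa/ababaa meet in 1. 1b->1: no, abaa/aab meet in 1. 1b->2: no, b/aab meet in 2. Open state 3: 1b->3.
bb: 2b undefined. 2b->0: no, a/bbbba meet in 1. 2b->1: no, a/bbaa meet in 1. 2b->2: ok.
aba: 3a undefined. 3a->0: ok.
bba: 2a undefined. 2a->0: no, bbaba/bbbba meet in 0. 2a->1: no, abaa/bbbba meet in 1. 2a->2: no, bbaba/bbbba meet in 2. 2a->3: ok.
aabb: 3b undefined. 3b->0: ok.
All examples now run through 4 states with every (state, symbol) defined. Accept strings end in {1,2}, Reject strings end in {0,3}; accept={1,2}.

states=4 start=0 accept={1,2} delta: 0a->1 0b->2 1a->1 1b->3 2a->3 2b->2 3a->0 3b->0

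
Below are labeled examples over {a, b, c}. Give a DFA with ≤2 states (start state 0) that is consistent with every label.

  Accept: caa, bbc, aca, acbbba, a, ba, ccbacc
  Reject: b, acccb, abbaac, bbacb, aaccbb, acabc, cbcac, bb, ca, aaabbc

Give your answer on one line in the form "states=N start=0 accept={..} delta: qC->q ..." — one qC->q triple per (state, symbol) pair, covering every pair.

State merging on the prefix tree: take the shortest (then alphabetical) example prefix whose next move is undefined and point that move at state 0, else 1, else 2, ...; a target is out if some Accept/Reject pair would then sit in one state with the same input left (inseparable). If every existing state is out, open a new one.
a: 0a undefined. 0a->0: no, bbc/aaabbc meet in 0 with "bbc" left. Open state 1: 0a->1.
b: 0b undefined. 0b->0: ok.
c: 0c undefined. 0c->0: no, bbc/b meet in 0. 0c->1: ok.
aa: 1a undefined. 1a->0: ok.
ab: 1b undefined. 1b->0: no, caa/abbaac meet in 1. 1b->1: ok.
ac: 1c undefined. 1c->0: ok.
All examples now run through 2 states with every (state, symbol) defined. Accept strings end in {1}, Reject strings end in {0}; accept={1}.

states=2 start=0 accept={1} delta: 0a->1 0b->0 0c->1 1a->0 1b->1 1c->0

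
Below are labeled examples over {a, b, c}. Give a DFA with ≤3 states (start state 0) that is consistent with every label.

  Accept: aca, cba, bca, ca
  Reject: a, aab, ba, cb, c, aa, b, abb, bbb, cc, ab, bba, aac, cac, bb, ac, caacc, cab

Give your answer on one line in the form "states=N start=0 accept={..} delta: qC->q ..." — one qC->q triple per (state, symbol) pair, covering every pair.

states=3 start=0 accept={2} delta: 0a->0 0b->0 0c->1 1a->2 1b->1 1c->0 2a->0 2b->0 2c->0

State merging on the prefix tree: take the shortest (then alphabetical) example prefix whose next move is undefined and point that move at state 0, else 1, else 2, ...; a target is out if some Accept/Reject pair would then sit in one state with the same input left (inseparable). If every existing state is out, open a new one.
a: 0a undefined. 0a->0: ok.
b: 0b undefined. 0b->0: ok.
c: 0c undefined. 0c->0: no, aca/a meet in 0. Open state 1: 0c->1.
ca: 1a undefined. 1a->0: no, aca/a meet in 0. 1a->1: no, aca/c meet in 1. Open state 2: 1a->2.
cb: 1b undefined. 1b->0: no, cba/a meet in 0. 1b->1: ok.
cc: 1c undefined. 1c->0: ok.
caa: 2a undefined. 2a->0: ok.
cab: 2b undefined. 2b->0: ok.
cac: 2c undefined. 2c->0: ok.
All examples now run through 3 states with every (state, symbol) defined. Accept strings end in {2}, Reject strings end in {0,1}; accept={2}.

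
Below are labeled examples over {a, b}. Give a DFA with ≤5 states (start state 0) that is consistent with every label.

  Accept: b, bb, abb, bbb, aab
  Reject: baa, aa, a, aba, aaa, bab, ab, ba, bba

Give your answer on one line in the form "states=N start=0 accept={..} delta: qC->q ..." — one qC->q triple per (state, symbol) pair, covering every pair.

State merging on the prefix tree: take the shortest (then alphabetical) example prefix whose next move is undefined and point that move at state 0, else 1, else 2, ...; a target is out if some Accept/Reject pair would then sit in one state with the same input left (inseparable). If every existing state is out, open a new one.
a: 0a undefined. 0a->0: no, b/ab meet in 0 with "b" left. Open state 1: 0a->1.
b: 0b undefined. 0b->0: ok.
aa: 1a undefined. 1a->0: no, b/baa meet in 0. 1a->1: no, aab/bab meet in 1 with "b" left. Open state 2: 1a->2.
ab: 1b undefined. 1b->0: no, b/bab meet in 0. 1b->1: no, abb/a meet in 1. 1b->2: ok.
aaa: 2a undefined. 2a->0: no, b/aba meet in 0. 2a->1: ok.
aab: 2b undefined. 2b->0: ok.
All examples now run through 3 states with every (state, symbol) defined. Accept strings end in {0}, Reject strings end in {1,2}; accept={0}.

states=3 start=0 accept={0} delta: 0a->1 0b->0 1a->2 1b->2 2a->1 2b->0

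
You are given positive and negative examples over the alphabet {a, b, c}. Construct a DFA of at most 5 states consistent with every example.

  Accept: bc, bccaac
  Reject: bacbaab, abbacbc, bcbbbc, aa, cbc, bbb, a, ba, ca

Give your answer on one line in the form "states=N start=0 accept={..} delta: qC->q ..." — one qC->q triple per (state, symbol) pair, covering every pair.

states=2 start=0 accept={1} delta: 0a->0 0b->0 0c->1 1a->0 1b->1 1c->0

State merging on the prefix tree: take the shortest (then alphabetical) example prefix whose next move is undefined and point that move at state 0, else 1, else 2, ...; a target is out if some Accept/Reject pair would then sit in one state with the same input left (inseparable). If every existing state is out, open a new one.
a: 0a undefined. 0a->0: ok.
b: 0b undefined. 0b->0: ok.
c: 0c undefined. 0c->0: no, bc/bacbaab meet in 0. Open state 1: 0c->1.
ca: 1a undefined. 1a->0: ok.
cb: 1b undefined. 1b->0: no, bc/abbacbc meet in 1. 1b->1: ok.
bcc: 1c undefined. 1c->0: ok.
All examples now run through 2 states with every (state, symbol) defined. Accept strings end in {1}, Reject strings end in {0}; accept={1}.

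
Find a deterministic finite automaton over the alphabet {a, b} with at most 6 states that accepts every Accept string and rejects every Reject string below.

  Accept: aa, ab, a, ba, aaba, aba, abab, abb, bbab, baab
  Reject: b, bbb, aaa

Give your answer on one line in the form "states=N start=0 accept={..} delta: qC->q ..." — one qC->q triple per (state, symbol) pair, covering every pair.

Fold the examples into a partial DFA from state 0: repeatedly fix the first undefined (state, symbol) met by the shortest-then-alphabetical prefix, trying targets in increasing order and rejecting any under which an Accept and a Reject string meet in one state with the same remainder; add a state when all current targets are rejected. Accepting states are where Accept strings end.
a: 0a undefined. 0a->0: no, aa/aaa meet in 0. Open state 1: 0a->1.
b: 0b undefined. 0b->0: ok.
aa: 1a undefined. 1a->0: no, aa/b meet in 0. 1a->1: no, aa/aaa meet in 1. Open state 2: 1a->2.
ab: 1b undefined. 1b->0: no, ab/b meet in 0. 1b->1: ok.
aaa: 2a undefined. 2a->0: ok.
aab: 2b undefined. 2b->0: no, abab/b meet in 0. 2b->1: ok.
All examples now run through 3 states with every (state, symbol) defined. Accept strings end in {1,2}, Reject strings end in {0}; accept={1,2}.

states=3 start=0 accept={1,2} delta: 0a->1 0b->0 1a->2 1b->1 2a->0 2b->1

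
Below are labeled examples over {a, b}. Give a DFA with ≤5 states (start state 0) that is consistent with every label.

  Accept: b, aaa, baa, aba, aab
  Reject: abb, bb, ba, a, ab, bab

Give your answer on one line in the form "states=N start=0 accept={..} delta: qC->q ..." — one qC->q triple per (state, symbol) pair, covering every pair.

Fold the examples into a partial DFA from state 0: repeatedly fix the first undefined (state, symbol) met by the shortest-then-alphabetical prefix, trying targets in increasing order and rejecting any under which an Accept and a Reject string meet in one state with the same remainder; add a state when all current targets are rejected. Accepting states are where Accept strings end.
a: 0a undefined. 0a->0: no, b/ab meet in 0 with "b" left. Open state 1: 0a->1.
b: 0b undefined. 0b->0: no, b/bb meet in 0. 0b->1: no, b/a meet in 1. Open state 2: 0b->2.
aa: 1a undefined. 1a->0: no, aaa/a meet in 1. 1a->1: no, aaa/a meet in 1. 1a->2: no, aaa/ba meet in 2 with "a" left. Open state 3: 1a->3.
ab: 1b undefined. 1b->0: no, b/abb meet in 2. 1b->1: ok.
ba: 2a undefined. 2a->0: no, b/bab meet in 2. 2a->1: ok.
bb: 2b undefined. 2b->0: ok.
aaa: 3a undefined. 3a->0: no, aaa/bb meet in 0. 3a->1: no, aaa/abb meet in 1. 3a->2: ok.
aab: 3b undefined. 3b->0: no, aab/bb meet in 0. 3b->1: no, aab/abb meet in 1. 3b->2: ok.
All examples now run through 4 states with every (state, symbol) defined. Accept strings end in {2,3}, Reject strings end in {0,1}; accept={2,3}.

states=4 start=0 accept={2,3} delta: 0a->1 0b->2 1a->3 1b->1 2a->1 2b->0 3a->2 3b->2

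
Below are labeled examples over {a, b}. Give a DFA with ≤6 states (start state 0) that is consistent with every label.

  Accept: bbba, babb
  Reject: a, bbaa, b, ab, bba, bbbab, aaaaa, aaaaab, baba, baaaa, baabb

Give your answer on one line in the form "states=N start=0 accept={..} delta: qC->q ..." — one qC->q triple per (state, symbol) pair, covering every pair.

states=4 start=0 accept={2} delta: 0a->0 0b->1 1a->2 1b->0 2a->0 2b->3 3a->0 3b->2

State merging on the prefix tree: take the shortest (then alphabetical) example prefix whose next move is undefined and point that move at state 0, else 1, else 2, ...; a target is out if some Accept/Reject pair would then sit in one state with the same input left (inseparable). If every existing state is out, open a new one.
a: 0a undefined. 0a->0: ok.
b: 0b undefined. 0b->0: no, bbba/a meet in 0. Open state 1: 0b->1.
ba: 1a undefined. 1a->0: no, babb/baabb meet in 1 with "b" left. 1a->1: no, babb/baabb meet in 1 with "bb" left. Open state 2: 1a->2.
bb: 1b undefined. 1b->0: ok.
baa: 2a undefined. 2a->0: ok.
bab: 2b undefined. 2b->0: no, babb/b meet in 1. 2b->1: no, bbba/baba meet in 2. 2b->2: no, bbba/bbbab meet in 2. Open state 3: 2b->3.
baba: 3a undefined. 3a->0: ok.
babb: 3b undefined. 3b->0: no, babb/a meet in 0. 3b->1: no, babb/b meet in 1. 3b->2: ok.
All examples now run through 4 states with every (state, symbol) defined. Accept strings end in {2}, Reject strings end in {0,1,3}; accept={2}.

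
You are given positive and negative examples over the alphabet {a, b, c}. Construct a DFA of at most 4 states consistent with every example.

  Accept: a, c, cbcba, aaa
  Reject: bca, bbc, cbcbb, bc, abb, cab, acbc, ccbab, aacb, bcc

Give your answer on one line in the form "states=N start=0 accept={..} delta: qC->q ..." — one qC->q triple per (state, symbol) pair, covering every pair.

Fold the examples into a partial DFA from state 0: repeatedly fix the first undefined (state, symbol) met by the shortest-then-alphabetical prefix, trying targets in increasing order and rejecting any under which an Accept and a Reject string meet in one state with the same remainder; add a state when all current targets are rejected. Accepting states are where Accept strings end.
a: 0a undefined. 0a->0: ok.
b: 0b undefined. 0b->0: no, a/abb meet in 0. Open state 1: 0b->1.
c: 0c undefined. 0c->0: ok.
bb: 1b undefined. 1b->0: no, a/bbc meet in 0. 1b->1: ok.
bc: 1c undefined. 1c->0: no, a/bca meet in 0. 1c->1: no, cbcba/bca meet in 1 with "a" left. Open state 2: 1c->2.
bca: 2a undefined. 2a->0: no, a/bca meet in 0. 2a->1: ok.
bcc: 2c undefined. 2c->0: no, a/bcc meet in 0. 2c->1: ok.
cbcb: 2b undefined. 2b->0: ok.
ccba: 1a undefined. 1a->0: ok.
All examples now run through 3 states with every (state, symbol) defined. Accept strings end in {0}, Reject strings end in {1,2}; accept={0}.

states=3 start=0 accept={0} delta: 0a->0 0b->1 0c->0 1a->0 1b->1 1c->2 2a->1 2b->0 2c->1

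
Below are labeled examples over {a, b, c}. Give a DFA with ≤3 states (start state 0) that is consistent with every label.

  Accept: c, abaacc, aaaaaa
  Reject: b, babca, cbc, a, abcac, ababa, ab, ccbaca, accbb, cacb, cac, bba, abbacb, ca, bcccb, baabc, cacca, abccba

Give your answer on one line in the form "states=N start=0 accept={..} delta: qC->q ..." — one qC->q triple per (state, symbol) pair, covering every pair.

states=3 start=0 accept={2} delta: 0a->1 0b->0 0c->2 1a->2 1b->0 1c->0 2a->1 2b->1 2c->0

State merging on the prefix tree: take the shortest (then alphabetical) example prefix whose next move is undefined and point that move at state 0, else 1, else 2, ...; a target is out if some Accept/Reject pair would then sit in one state with the same input left (inseparable). If every existing state is out, open a new one.
a: 0a undefined. 0a->0: no, aaaaaa/a meet in 0. Open state 1: 0a->1.
b: 0b undefined. 0b->0: ok.
c: 0c undefined. 0c->0: no, c/b meet in 0. 0c->1: no, c/a meet in 1. Open state 2: 0c->2.
aa: 1a undefined. 1a->0: no, c/baabc meet in 2. 1a->1: no, aaaaaa/a meet in 1. 1a->2: ok.
ab: 1b undefined. 1b->0: ok.
ac: 1c undefined. 1c->0: ok.
ca: 2a undefined. 2a->0: no, c/abcac meet in 2. 2a->1: ok.
cb: 2b undefined. 2b->0: no, c/cbc meet in 2. 2b->1: ok.
cc: 2c undefined. 2c->0: ok.
All examples now run through 3 states with every (state, symbol) defined. Accept strings end in {2}, Reject strings end in {0,1}; accept={2}.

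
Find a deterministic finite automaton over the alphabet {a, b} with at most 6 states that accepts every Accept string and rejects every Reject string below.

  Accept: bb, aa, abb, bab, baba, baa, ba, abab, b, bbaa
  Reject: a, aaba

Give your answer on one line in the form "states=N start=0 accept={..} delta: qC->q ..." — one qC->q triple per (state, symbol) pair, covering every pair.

states=4 start=0 accept={0,2,3} delta: 0a->1 0b->2 1a->2 1b->0 2a->3 2b->0 3a->0 3b->2

Grow the machine one transition at a time. Run the examples from 0; the earliest place one falls off (shortest prefix, ties alphabetical) gets sent to the lowest-numbered state that keeps every Accept/Reject pair distinguishable — a pair clashes when both reach the same state with identical unread suffix — and to a fresh state only if none does.
a: 0a undefined. 0a->0: no, aa/a meet in 0. Open state 1: 0a->1.
b: 0b undefined. 0b->0: no, ba/a meet in 1. 0b->1: no, baba/aaba meet in 1 with "aba" left. Open state 2: 0b->2.
aa: 1a undefined. 1a->0: no, ba/aaba meet in 2 with "a" left. 1a->1: no, aa/a meet in 1. 1a->2: ok.
ab: 1b undefined. 1b->0: ok.
ba: 2a undefined. 2a->0: no, baa/a meet in 1. 2a->1: no, baba/a meet in 1. 2a->2: no, baba/aaba meet in 2 with "ba" left. Open state 3: 2a->3.
bb: 2b undefined. 2b->0: ok.
baa: 3a undefined. 3a->0: ok.
bab: 3b undefined. 3b->0: no, baba/a meet in 1. 3b->1: no, bab/a meet in 1. 3b->2: ok.
All examples now run through 4 states with every (state, symbol) defined. Accept strings end in {0,2,3}, Reject strings end in {1}; accept={0,2,3}.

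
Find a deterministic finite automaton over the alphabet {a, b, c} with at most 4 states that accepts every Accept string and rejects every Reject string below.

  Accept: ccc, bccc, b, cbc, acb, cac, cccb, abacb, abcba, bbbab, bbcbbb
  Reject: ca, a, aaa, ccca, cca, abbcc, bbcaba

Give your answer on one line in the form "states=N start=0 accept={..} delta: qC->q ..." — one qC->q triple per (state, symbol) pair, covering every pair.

states=4 start=0 accept={1,2,3} delta: 0a->0 0b->1 0c->1 1a->0 1b->2 1c->1 2a->1 2b->0 2c->3 3a->0 3b->0 3c->0

Fold the examples into a partial DFA from state 0: repeatedly fix the first undefined (state, symbol) met by the shortest-then-alphabetical prefix, trying targets in increasing order and rejecting any under which an Accept and a Reject string meet in one state with the same remainder; add a state when all current targets are rejected. Accepting states are where Accept strings end.
a: 0a undefined. 0a->0: ok.
b: 0b undefined. 0b->0: no, b/a meet in 0. Open state 1: 0b->1.
c: 0c undefined. 0c->0: no, ccc/ca meet in 0. 0c->1: ok.
bb: 1b undefined. 1b->0: no, acb/a meet in 0. 1b->1: no, ccc/abbcc meet in 1 with "cc" left. Open state 2: 1b->2.
bc: 1c undefined. 1c->0: no, bccc/a meet in 0. 1c->1: ok.
ca: 1a undefined. 1a->0: ok.
bbb: 2b undefined. 2b->0: ok.
bbc: 2c undefined. 2c->0: no, ccc/abbcc meet in 1. 2c->1: no, ccc/abbcc meet in 1. 2c->2: no, cbc/abbcc meet in 2. Open state 3: 2c->3.
bbca: 3a undefined. 3a->0: ok.
bbcb: 3b undefined. 3b->0: ok.
abbcc: 3c undefined. 3c->0: ok.
abcba: 2a undefined. 2a->0: no, abcba/ca meet in 0. 2a->1: ok.
All examples now run through 4 states with every (state, symbol) defined. Accept strings end in {1,2,3}, Reject strings end in {0}; accept={1,2,3}.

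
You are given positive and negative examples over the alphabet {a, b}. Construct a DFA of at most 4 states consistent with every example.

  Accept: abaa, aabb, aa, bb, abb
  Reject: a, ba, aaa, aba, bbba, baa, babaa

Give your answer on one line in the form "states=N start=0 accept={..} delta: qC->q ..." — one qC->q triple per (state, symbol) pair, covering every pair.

State merging on the prefix tree: take the shortest (then alphabetical) example prefix whose next move is undefined and point that move at state 0, else 1, else 2, ...; a target is out if some Accept/Reject pair would then sit in one state with the same input left (inseparable). If every existing state is out, open a new one.
a: 0a undefined. 0a->0: no, abaa/baa meet in 0 with "baa" left. Open state 1: 0a->1.
b: 0b undefined. 0b->0: no, abaa/babaa meet in 1 with "baa" left. 0b->1: no, aa/ba meet in 1 with "a" left. Open state 2: 0b->2.
aa: 1a undefined. 1a->0: ok.
ab: 1b undefined. 1b->0: ok.
ba: 2a undefined. 2a->0: no, abaa/ba meet in 0. 2a->1: no, abaa/baa meet in 0. 2a->2: no, abb/ba meet in 2. Open state 3: 2a->3.
bb: 2b undefined. 2b->0: ok.
baa: 3a undefined. 3a->0: no, abaa/baa meet in 0. 3a->1: ok.
bab: 3b undefined. 3b->0: no, abaa/babaa meet in 0. 3b->1: ok.
All examples now run through 4 states with every (state, symbol) defined. Accept strings end in {0,2}, Reject strings end in {1,3}; accept={0,2}.

states=4 start=0 accept={0,2} delta: 0a->1 0b->2 1a->0 1b->0 2a->3 2b->0 3a->1 3b->1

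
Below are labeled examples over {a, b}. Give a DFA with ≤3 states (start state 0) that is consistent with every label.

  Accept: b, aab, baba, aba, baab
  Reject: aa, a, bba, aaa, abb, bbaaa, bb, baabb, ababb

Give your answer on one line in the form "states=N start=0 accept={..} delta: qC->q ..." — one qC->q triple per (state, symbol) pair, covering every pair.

states=3 start=0 accept={1,2} delta: 0a->0 0b->1 1a->2 1b->0 2a->0 2b->1

State merging on the prefix tree: take the shortest (then alphabetical) example prefix whose next move is undefined and point that move at state 0, else 1, else 2, ...; a target is out if some Accept/Reject pair would then sit in one state with the same input left (inseparable). If every existing state is out, open a new one.
a: 0a undefined. 0a->0: ok.
b: 0b undefined. 0b->0: no, b/aa meet in 0. Open state 1: 0b->1.
ba: 1a undefined. 1a->0: no, baba/aa meet in 0. 1a->1: no, baba/bba meet in 1 with "ba" left. Open state 2: 1a->2.
bb: 1b undefined. 1b->0: ok.
baa: 2a undefined. 2a->0: ok.
bab: 2b undefined. 2b->0: no, b/ababb meet in 1. 2b->1: ok.
All examples now run through 3 states with every (state, symbol) defined. Accept strings end in {1,2}, Reject strings end in {0}; accept={1,2}.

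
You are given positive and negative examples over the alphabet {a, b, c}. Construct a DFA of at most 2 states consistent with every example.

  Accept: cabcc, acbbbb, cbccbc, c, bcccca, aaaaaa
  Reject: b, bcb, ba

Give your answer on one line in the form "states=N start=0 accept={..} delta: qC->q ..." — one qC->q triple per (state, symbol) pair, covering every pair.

Grow the machine one transition at a time. Run the examples from 0; the earliest place one falls off (shortest prefix, ties alphabetical) gets sent to the lowest-numbered state that keeps every Accept/Reject pair distinguishable — a pair clashes when both reach the same state with identical unread suffix — and to a fresh state only if none does.
a: 0a undefined. 0a->0: ok.
b: 0b undefined. 0b->0: no, aaaaaa/b meet in 0. Open state 1: 0b->1.
c: 0c undefined. 0c->0: ok.
ba: 1a undefined. 1a->0: no, c/ba meet in 0. 1a->1: ok.
bc: 1c undefined. 1c->0: ok.
acbb: 1b undefined. 1b->0: ok.
All examples now run through 2 states with every (state, symbol) defined. Accept strings end in {0}, Reject strings end in {1}; accept={0}.

states=2 start=0 accept={0} delta: 0a->0 0b->1 0c->0 1a->1 1b->0 1c->0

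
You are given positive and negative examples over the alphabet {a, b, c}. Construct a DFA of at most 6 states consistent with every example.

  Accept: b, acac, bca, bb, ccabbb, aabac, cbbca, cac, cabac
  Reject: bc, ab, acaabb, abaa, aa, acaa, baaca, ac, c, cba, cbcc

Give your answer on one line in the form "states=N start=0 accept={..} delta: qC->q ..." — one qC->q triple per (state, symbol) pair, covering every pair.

Grow the machine one transition at a time. Run the examples from 0; the earliest place one falls off (shortest prefix, ties alphabetical) gets sent to the lowest-numbered state that keeps every Accept/Reject pair distinguishable — a pair clashes when both reach the same state with identical unread suffix — and to a fresh state only if none does.
a: 0a undefined. 0a->0: no, b/ab meet in 0 with "b" left. Open state 1: 0a->1.
b: 0b undefined. 0b->0: ok.
c: 0c undefined. 0c->0: no, b/bc meet in 0. 0c->1: no, bca/aa meet in 1 with "a" left. Open state 2: 0c->2.
aa: 1a undefined. 1a->0: no, b/aa meet in 0. 1a->1: ok.
ab: 1b undefined. 1b->0: no, b/ab meet in 0. 1b->1: no, aabac/ac meet in 1 with "c" left. 1b->2: ok.
ac: 1c undefined. 1c->0: no, b/ac meet in 0. 1c->1: no, acac/aa meet in 1. 1c->2: no, bca/baaca meet in 2 with "a" left. Open state 3: 1c->3.
ca: 2a undefined. 2a->0: no, aabac/bc meet in 2. 2a->1: no, bca/abaa meet in 1. 2a->2: no, bca/bc meet in 2. 2a->3: no, bca/ac meet in 3. Open state 4: 2a->4.
cb: 2b undefined. 2b->0: ok.
cc: 2c undefined. 2c->0: no, b/cbcc meet in 0. 2c->1: ok.
aca: 3a undefined. 3a->0: no, b/acaabb meet in 0. 3a->1: no, b/acaabb meet in 0. 3a->2: no, acac/aa meet in 1. 3a->3: ok.
cab: 4b undefined. 4b->0: no, cabac/acaa meet in 3. 4b->1: no, cabac/acaa meet in 3. 4b->2: ok.
cac: 4c undefined. 4c->0: ok.
abaa: 4a undefined. 4a->0: no, b/abaa meet in 0. 4a->1: ok.
acac: 3c undefined. 3c->0: ok.
acaab: 3b undefined. 3b->0: no, b/acaabb meet in 0. 3b->1: ok.
All examples now run through 5 states with every (state, symbol) defined. Accept strings end in {0,4}, Reject strings end in {1,2,3}; accept={0,4}.

states=5 start=0 accept={0,4} delta: 0a->1 0b->0 0c->2 1a->1 1b->2 1c->3 2a->4 2b->0 2c->1 3a->3 3b->1 3c->0 4a->1 4b->2 4c->0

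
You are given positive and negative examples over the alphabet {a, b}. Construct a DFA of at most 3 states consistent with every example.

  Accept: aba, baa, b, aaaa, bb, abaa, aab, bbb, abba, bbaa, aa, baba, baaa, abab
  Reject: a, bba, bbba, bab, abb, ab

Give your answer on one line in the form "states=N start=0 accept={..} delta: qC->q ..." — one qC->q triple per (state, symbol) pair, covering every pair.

Grow the machine one transition at a time. Run the examples from 0; the earliest place one falls off (shortest prefix, ties alphabetical) gets sent to the lowest-numbered state that keeps every Accept/Reject pair distinguishable — a pair clashes when both reach the same state with identical unread suffix — and to a fresh state only if none does.
a: 0a undefined. 0a->0: no, b/ab meet in 0 with "b" left. Open state 1: 0a->1.
b: 0b undefined. 0b->0: ok.
aa: 1a undefined. 1a->0: no, baaa/a meet in 1. 1a->1: no, baa/a meet in 1. Open state 2: 1a->2.
ab: 1b undefined. 1b->0: no, aba/a meet in 1. 1b->1: ok.
aaa: 2a undefined. 2a->0: no, aaaa/a meet in 1. 2a->1: no, abaa/a meet in 1. 2a->2: ok.
aab: 2b undefined. 2b->0: ok.
All examples now run through 3 states with every (state, symbol) defined. Accept strings end in {0,2}, Reject strings end in {1}; accept={0,2}.

states=3 start=0 accept={0,2} delta: 0a->1 0b->0 1a->2 1b->1 2a->2 2b->0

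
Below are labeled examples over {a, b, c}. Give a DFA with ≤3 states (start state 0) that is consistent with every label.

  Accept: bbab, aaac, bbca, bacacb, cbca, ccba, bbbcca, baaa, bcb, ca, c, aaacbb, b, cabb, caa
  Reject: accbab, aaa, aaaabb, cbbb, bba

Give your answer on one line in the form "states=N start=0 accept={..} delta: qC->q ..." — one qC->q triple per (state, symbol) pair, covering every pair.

Grow the machine one transition at a time. Run the examples from 0; the earliest place one falls off (shortest prefix, ties alphabetical) gets sent to the lowest-numbered state that keeps every Accept/Reject pair distinguishable — a pair clashes when both reach the same state with identical unread suffix — and to a fresh state only if none does.
a: 0a undefined. 0a->0: ok.
b: 0b undefined. 0b->0: no, bbab/aaa meet in 0. Open state 1: 0b->1.
c: 0c undefined. 0c->0: no, aaac/aaa meet in 0. 0c->1: ok.
ba: 1a undefined. 1a->0: no, bacacb/aaaabb meet in 1 with "b" left. 1a->1: ok.
bb: 1b undefined. 1b->0: ok.
bc: 1c undefined. 1c->0: no, bacacb/accbab meet in 0. 1c->1: no, bbab/accbab meet in 1. Open state 2: 1c->2.
bcb: 2b undefined. 2b->0: no, bbab/accbab meet in 1. 2b->1: ok.
baca: 2a undefined. 2a->0: no, bacacb/accbab meet in 0. 2a->1: ok.
bbbcc: 2c undefined. 2c->0: no, bbbcca/accbab meet in 0. 2c->1: ok.
All examples now run through 3 states with every (state, symbol) defined. Accept strings end in {1}, Reject strings end in {0}; accept={1}.

states=3 start=0 accept={1} delta: 0a->0 0b->1 0c->1 1a->1 1b->0 1c->2 2a->1 2b->1 2c->1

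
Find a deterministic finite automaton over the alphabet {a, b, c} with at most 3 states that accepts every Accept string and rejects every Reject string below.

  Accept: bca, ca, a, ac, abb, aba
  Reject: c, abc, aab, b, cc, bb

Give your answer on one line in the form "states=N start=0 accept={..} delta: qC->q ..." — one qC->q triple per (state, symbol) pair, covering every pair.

Fold the examples into a partial DFA from state 0: repeatedly fix the first undefined (state, symbol) met by the shortest-then-alphabetical prefix, trying targets in increasing order and rejecting any under which an Accept and a Reject string meet in one state with the same remainder; add a state when all current targets are rejected. Accepting states are where Accept strings end.
a: 0a undefined. 0a->0: no, ac/c meet in 0 with "c" left. Open state 1: 0a->1.
b: 0b undefined. 0b->0: ok.
c: 0c undefined. 0c->0: ok.
aa: 1a undefined. 1a->0: ok.
ab: 1b undefined. 1b->0: no, abb/c meet in 0. 1b->1: no, ac/abc meet in 1 with "c" left. Open state 2: 1b->2.
ac: 1c undefined. 1c->0: no, ac/c meet in 0. 1c->1: ok.
aba: 2a undefined. 2a->0: no, aba/c meet in 0. 2a->1: ok.
abb: 2b undefined. 2b->0: no, abb/c meet in 0. 2b->1: ok.
abc: 2c undefined. 2c->0: ok.
All examples now run through 3 states with every (state, symbol) defined. Accept strings end in {1}, Reject strings end in {0}; accept={1}.

states=3 start=0 accept={1} delta: 0a->1 0b->0 0c->0 1a->0 1b->2 1c->1 2a->1 2b->1 2c->0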